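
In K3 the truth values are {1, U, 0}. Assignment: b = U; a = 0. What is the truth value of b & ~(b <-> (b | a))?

U

b | a = U | 0 = U
b <-> (b | a) = U <-> U = U
~(b <-> (b | a)) = ~U = U
b & ~(b <-> (b | a)) = U & U = U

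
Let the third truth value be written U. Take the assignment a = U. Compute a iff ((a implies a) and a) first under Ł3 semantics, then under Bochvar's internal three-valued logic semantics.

T; U

In Ł3: a implies a = U implies U = T
(a implies a) and a = T and U = U
a iff ((a implies a) and a) = U iff U = T
In Bochvar's internal three-valued logic: a implies a = U implies U = U
(a implies a) and a = U and U = U
a iff ((a implies a) and a) = U iff U = U
They differ because Ł3 and Bochvar's internal three-valued logic treat U differently under the binary connectives.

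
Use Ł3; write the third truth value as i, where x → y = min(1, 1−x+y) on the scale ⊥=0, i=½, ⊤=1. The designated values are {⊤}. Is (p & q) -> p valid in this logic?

Every assignment of p, q over {⊤, i, ⊥} gives a value in {⊤}.
In particular, with p=i, q=i: (p & q) -> p = ⊤.

Yes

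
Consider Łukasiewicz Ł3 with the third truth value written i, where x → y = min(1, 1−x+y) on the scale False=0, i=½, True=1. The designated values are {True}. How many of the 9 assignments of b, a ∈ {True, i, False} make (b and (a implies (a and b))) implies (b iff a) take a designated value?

7

Of the 9 assignments, 7 give a value in {True}.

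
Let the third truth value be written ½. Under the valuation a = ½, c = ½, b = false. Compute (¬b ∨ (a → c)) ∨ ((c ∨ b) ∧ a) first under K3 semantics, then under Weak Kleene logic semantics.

true; ½

In K3: ¬b = ¬false = true
a → c = ½ → ½ = ½  [¬½ ∨ ½]
¬b ∨ (a → c) = true ∨ ½ = true
c ∨ b = ½ ∨ false = ½
(c ∨ b) ∧ a = ½ ∧ ½ = ½
(¬b ∨ (a → c)) ∨ ((c ∨ b) ∧ a) = true ∨ ½ = true
In Weak Kleene logic: ¬b = ¬false = true
a → c = ½ → ½ = ½  [any arg is the third value ⇒ result is the third value]
¬b ∨ (a → c) = true ∨ ½ = ½
c ∨ b = ½ ∨ false = ½
(c ∨ b) ∧ a = ½ ∧ ½ = ½
(¬b ∨ (a → c)) ∨ ((c ∨ b) ∧ a) = ½ ∨ ½ = ½
They differ because K3 and Weak Kleene logic treat ½ differently under the binary connectives.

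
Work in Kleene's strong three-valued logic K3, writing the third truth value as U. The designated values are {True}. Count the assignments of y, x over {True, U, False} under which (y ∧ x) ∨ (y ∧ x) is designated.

1

Designated under: (y=True, x=True).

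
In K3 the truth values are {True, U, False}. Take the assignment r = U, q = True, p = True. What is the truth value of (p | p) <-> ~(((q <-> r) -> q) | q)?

p | p = True | True = True
q <-> r = True <-> U = U
(q <-> r) -> q = U -> True = True  [~U | True]
((q <-> r) -> q) | q = True | True = True
~(((q <-> r) -> q) | q) = ~True = False
(p | p) <-> ~(((q <-> r) -> q) | q) = True <-> False = False

False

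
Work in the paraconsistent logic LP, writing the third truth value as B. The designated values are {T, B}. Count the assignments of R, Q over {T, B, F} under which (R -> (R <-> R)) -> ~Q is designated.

Of the 9 assignments, 7 give a value in {T, B}.

7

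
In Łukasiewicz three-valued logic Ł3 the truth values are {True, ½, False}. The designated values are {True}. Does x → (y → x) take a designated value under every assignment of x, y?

Every assignment of x, y over {True, ½, False} gives a value in {True}.
In particular, with x=½, y=½: x → (y → x) = True.

Yes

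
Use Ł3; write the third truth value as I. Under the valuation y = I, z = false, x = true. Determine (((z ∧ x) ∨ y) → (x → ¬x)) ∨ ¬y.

I

z ∧ x = false ∧ true = false
(z ∧ x) ∨ y = false ∨ I = I
¬x = ¬true = false
x → ¬x = true → false = false
((z ∧ x) ∨ y) → (x → ¬x) = I → false = I
¬y = ¬I = I
(((z ∧ x) ∨ y) → (x → ¬x)) ∨ ¬y = I ∨ I = I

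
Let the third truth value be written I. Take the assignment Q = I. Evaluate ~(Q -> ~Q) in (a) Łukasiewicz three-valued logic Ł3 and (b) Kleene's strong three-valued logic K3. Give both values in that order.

F; I

In Łukasiewicz three-valued logic Ł3: ~Q = ~I = I
Q -> ~Q = I -> I = T  [min(1, 1−½+½)]
~(Q -> ~Q) = ~T = F
In Kleene's strong three-valued logic K3: ~Q = ~I = I
Q -> ~Q = I -> I = I  [~I | I]
~(Q -> ~Q) = ~I = I
They differ because Łukasiewicz three-valued logic Ł3 and Kleene's strong three-valued logic K3 treat I differently under implication.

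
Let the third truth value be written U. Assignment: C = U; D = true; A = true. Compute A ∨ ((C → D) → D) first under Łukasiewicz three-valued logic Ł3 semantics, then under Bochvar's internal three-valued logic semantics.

true; U

In Łukasiewicz three-valued logic Ł3: C → D = U → true = true  [min(1, 1−½+1)]
(C → D) → D = true → true = true
A ∨ ((C → D) → D) = true ∨ true = true
In Bochvar's internal three-valued logic: C → D = U → true = U
(C → D) → D = U → true = U
A ∨ ((C → D) → D) = true ∨ U = U
They differ because Łukasiewicz three-valued logic Ł3 and Bochvar's internal three-valued logic treat U differently under the binary connectives.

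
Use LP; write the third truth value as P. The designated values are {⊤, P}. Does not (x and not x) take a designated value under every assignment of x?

Every assignment of x over {⊤, P, ⊥} gives a value in {⊤, P}.
In particular, with x=P: not (x and not x) = P.

Yes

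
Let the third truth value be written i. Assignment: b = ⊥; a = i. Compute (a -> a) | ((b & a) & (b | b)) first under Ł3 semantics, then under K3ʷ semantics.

⊤; i

In Ł3: a -> a = i -> i = ⊤  [min(1, 1−½+½)]
b & a = ⊥ & i = ⊥
b | b = ⊥ | ⊥ = ⊥
(b & a) & (b | b) = ⊥ & ⊥ = ⊥
(a -> a) | ((b & a) & (b | b)) = ⊤ | ⊥ = ⊤
In K3ʷ: a -> a = i -> i = i
b & a = ⊥ & i = i
b | b = ⊥ | ⊥ = ⊥
(b & a) & (b | b) = i & ⊥ = i
(a -> a) | ((b & a) & (b | b)) = i | i = i
They differ because Ł3 and K3ʷ treat i differently under the binary connectives.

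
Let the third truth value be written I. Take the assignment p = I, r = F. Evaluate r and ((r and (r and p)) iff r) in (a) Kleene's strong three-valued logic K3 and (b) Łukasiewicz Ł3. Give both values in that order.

F; F

In Kleene's strong three-valued logic K3: r and p = F and I = F
r and (r and p) = F and F = F
(r and (r and p)) iff r = F iff F = T
r and ((r and (r and p)) iff r) = F and T = F
In Łukasiewicz Ł3: r and p = F and I = F
r and (r and p) = F and F = F
(r and (r and p)) iff r = F iff F = T
r and ((r and (r and p)) iff r) = F and T = F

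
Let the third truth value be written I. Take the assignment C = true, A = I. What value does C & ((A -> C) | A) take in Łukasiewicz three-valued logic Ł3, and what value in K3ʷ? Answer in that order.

true; I

In Łukasiewicz three-valued logic Ł3: A -> C = I -> true = true  [min(1, 1−½+1)]
(A -> C) | A = true | I = true
C & ((A -> C) | A) = true & true = true
In K3ʷ: A -> C = I -> true = I  [any arg is the third value ⇒ result is the third value]
(A -> C) | A = I | I = I
C & ((A -> C) | A) = true & I = I
They differ because Łukasiewicz three-valued logic Ł3 and K3ʷ treat I differently under the binary connectives.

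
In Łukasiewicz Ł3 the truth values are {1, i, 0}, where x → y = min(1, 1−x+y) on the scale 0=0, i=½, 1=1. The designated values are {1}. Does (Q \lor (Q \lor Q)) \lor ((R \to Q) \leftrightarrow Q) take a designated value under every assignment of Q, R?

Countermodel: Q=i, R=i gives i, which is not designated.

No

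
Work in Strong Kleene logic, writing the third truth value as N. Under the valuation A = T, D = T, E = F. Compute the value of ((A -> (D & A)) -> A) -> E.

F

D & A = T & T = T
A -> (D & A) = T -> T = T
(A -> (D & A)) -> A = T -> T = T
((A -> (D & A)) -> A) -> E = T -> F = F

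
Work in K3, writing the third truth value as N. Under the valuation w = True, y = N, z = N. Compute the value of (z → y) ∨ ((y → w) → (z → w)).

True

z → y = N → N = N  [¬N ∨ N]
y → w = N → True = True
z → w = N → True = True
(y → w) → (z → w) = True → True = True
(z → y) ∨ ((y → w) → (z → w)) = N ∨ True = True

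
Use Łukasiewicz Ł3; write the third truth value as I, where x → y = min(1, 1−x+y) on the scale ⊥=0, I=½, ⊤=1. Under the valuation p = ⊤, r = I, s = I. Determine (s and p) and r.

I

s and p = I and ⊤ = I
(s and p) and r = I and I = I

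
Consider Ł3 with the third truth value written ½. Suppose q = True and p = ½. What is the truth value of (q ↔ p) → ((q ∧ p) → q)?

q ↔ p = True ↔ ½ = ½
q ∧ p = True ∧ ½ = ½
(q ∧ p) → q = ½ → True = True
(q ↔ p) → ((q ∧ p) → q) = ½ → True = True

True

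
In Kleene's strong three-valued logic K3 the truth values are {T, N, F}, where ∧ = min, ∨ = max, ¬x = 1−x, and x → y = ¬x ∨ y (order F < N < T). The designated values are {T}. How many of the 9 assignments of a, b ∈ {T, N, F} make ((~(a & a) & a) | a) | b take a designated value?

5

Of the 9 assignments, 5 give a value in {T}.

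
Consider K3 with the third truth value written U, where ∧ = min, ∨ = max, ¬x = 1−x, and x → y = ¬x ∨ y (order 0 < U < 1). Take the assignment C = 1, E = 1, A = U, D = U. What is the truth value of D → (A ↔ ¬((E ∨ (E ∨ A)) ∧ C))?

U

E ∨ A = 1 ∨ U = 1
E ∨ (E ∨ A) = 1 ∨ 1 = 1
(E ∨ (E ∨ A)) ∧ C = 1 ∧ 1 = 1
¬((E ∨ (E ∨ A)) ∧ C) = ¬1 = 0
A ↔ ¬((E ∨ (E ∨ A)) ∧ C) = U ↔ 0 = U
D → (A ↔ ¬((E ∨ (E ∨ A)) ∧ C)) = U → U = U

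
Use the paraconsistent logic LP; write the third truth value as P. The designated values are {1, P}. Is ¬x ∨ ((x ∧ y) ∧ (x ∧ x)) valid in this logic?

No

Countermodel: x=1, y=0 gives 0, which is not designated.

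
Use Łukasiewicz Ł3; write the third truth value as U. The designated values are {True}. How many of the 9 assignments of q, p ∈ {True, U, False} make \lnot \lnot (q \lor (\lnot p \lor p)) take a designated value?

Of the 9 assignments, 7 give a value in {True}.

7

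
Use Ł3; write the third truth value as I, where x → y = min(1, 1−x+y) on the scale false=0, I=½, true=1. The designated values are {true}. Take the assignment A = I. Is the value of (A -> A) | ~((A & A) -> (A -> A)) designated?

Yes

A -> A = I -> I = true  [min(1, 1−½+½)]
A & A = I & I = I
A -> A = I -> I = true
(A & A) -> (A -> A) = I -> true = true
~((A & A) -> (A -> A)) = ~true = false
(A -> A) | ~((A & A) -> (A -> A)) = true | false = true
true ∈ {true}.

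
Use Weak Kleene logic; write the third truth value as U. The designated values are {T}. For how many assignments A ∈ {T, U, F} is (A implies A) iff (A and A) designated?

A=T: T ✓
A=U: U ·
A=F: F ·

1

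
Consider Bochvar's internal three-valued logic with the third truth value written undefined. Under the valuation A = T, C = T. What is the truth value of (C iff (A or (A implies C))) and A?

A implies C = T implies T = T
A or (A implies C) = T or T = T
C iff (A or (A implies C)) = T iff T = T
(C iff (A or (A implies C))) and A = T and T = T

T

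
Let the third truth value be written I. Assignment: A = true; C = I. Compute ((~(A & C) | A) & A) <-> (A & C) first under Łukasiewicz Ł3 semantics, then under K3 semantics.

I; I

In Łukasiewicz Ł3: A & C = true & I = I
~(A & C) = ~I = I
~(A & C) | A = I | true = true
(~(A & C) | A) & A = true & true = true
A & C = true & I = I
((~(A & C) | A) & A) <-> (A & C) = true <-> I = I
In K3: A & C = true & I = I
~(A & C) = ~I = I
~(A & C) | A = I | true = true
(~(A & C) | A) & A = true & true = true
A & C = true & I = I
((~(A & C) | A) & A) <-> (A & C) = true <-> I = I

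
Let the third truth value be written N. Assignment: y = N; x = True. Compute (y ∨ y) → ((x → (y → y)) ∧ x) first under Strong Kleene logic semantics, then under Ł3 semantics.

N; True

In Strong Kleene logic: y ∨ y = N ∨ N = N
y → y = N → N = N  [¬N ∨ N]
x → (y → y) = True → N = N
(x → (y → y)) ∧ x = N ∧ True = N
(y ∨ y) → ((x → (y → y)) ∧ x) = N → N = N
In Ł3: y ∨ y = N ∨ N = N
y → y = N → N = True
x → (y → y) = True → True = True
(x → (y → y)) ∧ x = True ∧ True = True
(y ∨ y) → ((x → (y → y)) ∧ x) = N → True = True
They differ because Strong Kleene logic and Ł3 treat N differently under implication.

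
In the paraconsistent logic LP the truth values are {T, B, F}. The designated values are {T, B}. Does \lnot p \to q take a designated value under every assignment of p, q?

Countermodel: p=F, q=F gives F, which is not designated.

No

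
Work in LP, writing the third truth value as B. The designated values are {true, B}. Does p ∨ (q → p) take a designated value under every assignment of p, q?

No

Countermodel: p=false, q=true gives false, which is not designated.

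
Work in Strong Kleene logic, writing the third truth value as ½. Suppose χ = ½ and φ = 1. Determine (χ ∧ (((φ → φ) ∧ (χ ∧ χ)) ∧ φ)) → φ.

1

φ → φ = 1 → 1 = 1
χ ∧ χ = ½ ∧ ½ = ½
(φ → φ) ∧ (χ ∧ χ) = 1 ∧ ½ = ½
((φ → φ) ∧ (χ ∧ χ)) ∧ φ = ½ ∧ 1 = ½
χ ∧ (((φ → φ) ∧ (χ ∧ χ)) ∧ φ) = ½ ∧ ½ = ½
(χ ∧ (((φ → φ) ∧ (χ ∧ χ)) ∧ φ)) → φ = ½ → 1 = 1  [¬½ ∨ 1]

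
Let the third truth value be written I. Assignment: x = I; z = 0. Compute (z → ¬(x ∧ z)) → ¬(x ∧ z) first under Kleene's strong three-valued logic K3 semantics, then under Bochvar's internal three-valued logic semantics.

1; I

In Kleene's strong three-valued logic K3: x ∧ z = I ∧ 0 = 0
¬(x ∧ z) = ¬0 = 1
z → ¬(x ∧ z) = 0 → 1 = 1
x ∧ z = I ∧ 0 = 0
¬(x ∧ z) = ¬0 = 1
(z → ¬(x ∧ z)) → ¬(x ∧ z) = 1 → 1 = 1
In Bochvar's internal three-valued logic: x ∧ z = I ∧ 0 = I
¬(x ∧ z) = ¬I = I
z → ¬(x ∧ z) = 0 → I = I  [any arg is the third value ⇒ result is the third value]
x ∧ z = I ∧ 0 = I
¬(x ∧ z) = ¬I = I
(z → ¬(x ∧ z)) → ¬(x ∧ z) = I → I = I
They differ because Kleene's strong three-valued logic K3 and Bochvar's internal three-valued logic treat I differently under the binary connectives.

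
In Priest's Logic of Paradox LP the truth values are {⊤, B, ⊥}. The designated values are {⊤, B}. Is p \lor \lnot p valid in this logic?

Every assignment of p over {⊤, B, ⊥} gives a value in {⊤, B}.
In particular, with p=B: p \lor \lnot p = B.

Yes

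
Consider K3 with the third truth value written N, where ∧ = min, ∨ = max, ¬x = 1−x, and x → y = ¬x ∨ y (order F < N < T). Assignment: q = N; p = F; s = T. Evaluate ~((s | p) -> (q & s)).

s | p = T | F = T
q & s = N & T = N
(s | p) -> (q & s) = T -> N = N  [~T | N]
~((s | p) -> (q & s)) = ~N = N

N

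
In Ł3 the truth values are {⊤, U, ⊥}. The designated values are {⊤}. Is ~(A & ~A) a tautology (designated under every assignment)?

No

Countermodel: A=U gives U, which is not designated.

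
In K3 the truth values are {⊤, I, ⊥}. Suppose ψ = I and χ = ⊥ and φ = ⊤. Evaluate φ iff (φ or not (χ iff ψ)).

⊤

χ iff ψ = ⊥ iff I = I
not (χ iff ψ) = not I = I
φ or not (χ iff ψ) = ⊤ or I = ⊤
φ iff (φ or not (χ iff ψ)) = ⊤ iff ⊤ = ⊤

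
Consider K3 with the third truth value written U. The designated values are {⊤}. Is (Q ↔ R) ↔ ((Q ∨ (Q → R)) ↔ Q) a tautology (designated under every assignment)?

Countermodel: Q=⊤, R=U gives U, which is not designated.

No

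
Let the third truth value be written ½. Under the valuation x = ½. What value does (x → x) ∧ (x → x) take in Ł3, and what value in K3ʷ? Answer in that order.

True; ½

In Ł3: x → x = ½ → ½ = True  [min(1, 1−½+½)]
x → x = ½ → ½ = True
(x → x) ∧ (x → x) = True ∧ True = True
In K3ʷ: x → x = ½ → ½ = ½  [any arg is the third value ⇒ result is the third value]
x → x = ½ → ½ = ½
(x → x) ∧ (x → x) = ½ ∧ ½ = ½
They differ because Ł3 and K3ʷ treat ½ differently under the binary connectives.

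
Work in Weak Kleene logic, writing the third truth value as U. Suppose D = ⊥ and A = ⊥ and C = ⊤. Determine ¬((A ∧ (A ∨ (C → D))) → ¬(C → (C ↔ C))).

⊥

C → D = ⊤ → ⊥ = ⊥
A ∨ (C → D) = ⊥ ∨ ⊥ = ⊥
A ∧ (A ∨ (C → D)) = ⊥ ∧ ⊥ = ⊥
C ↔ C = ⊤ ↔ ⊤ = ⊤
C → (C ↔ C) = ⊤ → ⊤ = ⊤
¬(C → (C ↔ C)) = ¬⊤ = ⊥
(A ∧ (A ∨ (C → D))) → ¬(C → (C ↔ C)) = ⊥ → ⊥ = ⊤
¬((A ∧ (A ∨ (C → D))) → ¬(C → (C ↔ C))) = ¬⊤ = ⊥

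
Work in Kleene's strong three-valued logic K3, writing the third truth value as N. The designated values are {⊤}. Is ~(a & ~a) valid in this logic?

Countermodel: a=N gives N, which is not designated.

No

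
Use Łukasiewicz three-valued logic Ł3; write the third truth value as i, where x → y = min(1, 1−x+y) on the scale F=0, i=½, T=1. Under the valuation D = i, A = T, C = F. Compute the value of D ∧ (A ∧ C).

F

A ∧ C = T ∧ F = F
D ∧ (A ∧ C) = i ∧ F = F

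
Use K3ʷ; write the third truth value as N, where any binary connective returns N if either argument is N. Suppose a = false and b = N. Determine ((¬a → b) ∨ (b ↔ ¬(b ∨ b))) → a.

¬a = ¬false = true
¬a → b = true → N = N
b ∨ b = N ∨ N = N
¬(b ∨ b) = ¬N = N
b ↔ ¬(b ∨ b) = N ↔ N = N
(¬a → b) ∨ (b ↔ ¬(b ∨ b)) = N ∨ N = N
((¬a → b) ∨ (b ↔ ¬(b ∨ b))) → a = N → false = N

N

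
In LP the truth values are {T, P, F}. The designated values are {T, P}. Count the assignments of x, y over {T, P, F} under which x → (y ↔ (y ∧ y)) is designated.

Of the 9 assignments, 9 give a value in {T, P}.

9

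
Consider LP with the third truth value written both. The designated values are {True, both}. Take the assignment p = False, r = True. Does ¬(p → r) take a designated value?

No

p → r = False → True = True
¬(p → r) = ¬True = False
False ∉ {True, both}.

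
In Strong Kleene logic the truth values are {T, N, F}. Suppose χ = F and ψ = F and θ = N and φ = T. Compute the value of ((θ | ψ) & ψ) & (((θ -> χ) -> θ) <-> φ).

F

θ | ψ = N | F = N
(θ | ψ) & ψ = N & F = F
θ -> χ = N -> F = N
(θ -> χ) -> θ = N -> N = N
((θ -> χ) -> θ) <-> φ = N <-> T = N
((θ | ψ) & ψ) & (((θ -> χ) -> θ) <-> φ) = F & N = F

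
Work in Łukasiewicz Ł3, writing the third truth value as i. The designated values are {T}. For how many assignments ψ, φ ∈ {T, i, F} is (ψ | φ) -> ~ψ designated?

Of the 9 assignments, 5 give a value in {T}.

5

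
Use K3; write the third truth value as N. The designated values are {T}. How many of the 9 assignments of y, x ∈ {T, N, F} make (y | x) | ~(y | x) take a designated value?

6

Of the 9 assignments, 6 give a value in {T}.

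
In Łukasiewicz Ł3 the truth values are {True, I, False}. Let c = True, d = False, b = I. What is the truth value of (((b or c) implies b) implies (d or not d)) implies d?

b or c = I or True = True
(b or c) implies b = True implies I = I
not d = not False = True
d or not d = False or True = True
((b or c) implies b) implies (d or not d) = I implies True = True
(((b or c) implies b) implies (d or not d)) implies d = True implies False = False

False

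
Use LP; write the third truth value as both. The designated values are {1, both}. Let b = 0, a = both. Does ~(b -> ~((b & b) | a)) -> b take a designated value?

b & b = 0 & 0 = 0
(b & b) | a = 0 | both = both
~((b & b) | a) = ~both = both
b -> ~((b & b) | a) = 0 -> both = 1  [~0 | both]
~(b -> ~((b & b) | a)) = ~1 = 0
~(b -> ~((b & b) | a)) -> b = 0 -> 0 = 1
1 ∈ {1, both}.

Yes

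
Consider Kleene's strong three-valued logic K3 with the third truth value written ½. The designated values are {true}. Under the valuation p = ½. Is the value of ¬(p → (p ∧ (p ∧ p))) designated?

p ∧ p = ½ ∧ ½ = ½
p ∧ (p ∧ p) = ½ ∧ ½ = ½
p → (p ∧ (p ∧ p)) = ½ → ½ = ½  [¬½ ∨ ½]
¬(p → (p ∧ (p ∧ p))) = ¬½ = ½
½ ∉ {true}.

No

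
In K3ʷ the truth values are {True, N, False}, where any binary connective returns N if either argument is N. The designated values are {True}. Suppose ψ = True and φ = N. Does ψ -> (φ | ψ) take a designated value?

No

φ | ψ = N | True = N
ψ -> (φ | ψ) = True -> N = N  [any arg is the third value ⇒ result is the third value]
N ∉ {True}.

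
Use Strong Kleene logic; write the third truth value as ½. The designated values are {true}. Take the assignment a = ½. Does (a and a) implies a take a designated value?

No

a and a = ½ and ½ = ½
(a and a) implies a = ½ implies ½ = ½  [not ½ or ½]
½ ∉ {true}.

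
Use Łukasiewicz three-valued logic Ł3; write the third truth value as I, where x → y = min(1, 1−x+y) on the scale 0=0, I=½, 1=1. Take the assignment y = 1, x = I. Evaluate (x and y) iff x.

x and y = I and 1 = I
(x and y) iff x = I iff I = 1

1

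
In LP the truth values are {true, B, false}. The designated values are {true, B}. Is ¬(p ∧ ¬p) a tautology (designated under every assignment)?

Yes

Every assignment of p over {true, B, false} gives a value in {true, B}.
In particular, with p=B: ¬(p ∧ ¬p) = B.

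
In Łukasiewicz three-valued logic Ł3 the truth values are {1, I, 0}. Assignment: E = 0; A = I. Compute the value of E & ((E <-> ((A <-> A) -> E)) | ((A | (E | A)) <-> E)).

0

A <-> A = I <-> I = 1
(A <-> A) -> E = 1 -> 0 = 0
E <-> ((A <-> A) -> E) = 0 <-> 0 = 1
E | A = 0 | I = I
A | (E | A) = I | I = I
(A | (E | A)) <-> E = I <-> 0 = I
(E <-> ((A <-> A) -> E)) | ((A | (E | A)) <-> E) = 1 | I = 1
E & ((E <-> ((A <-> A) -> E)) | ((A | (E | A)) <-> E)) = 0 & 1 = 0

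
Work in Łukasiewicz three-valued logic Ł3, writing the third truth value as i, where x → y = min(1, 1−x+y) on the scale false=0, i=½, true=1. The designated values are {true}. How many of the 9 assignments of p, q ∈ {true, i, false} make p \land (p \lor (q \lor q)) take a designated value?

3

Designated under: (p=true, q=true); (p=true, q=i); (p=true, q=false).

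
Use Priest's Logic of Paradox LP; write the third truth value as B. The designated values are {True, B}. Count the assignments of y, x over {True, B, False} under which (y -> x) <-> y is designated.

Of the 9 assignments, 5 give a value in {True, B}.

5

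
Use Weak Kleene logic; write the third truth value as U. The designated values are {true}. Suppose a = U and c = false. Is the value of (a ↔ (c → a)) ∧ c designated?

No

c → a = false → U = U  [any arg is the third value ⇒ result is the third value]
a ↔ (c → a) = U ↔ U = U
(a ↔ (c → a)) ∧ c = U ∧ false = U
U ∉ {true}.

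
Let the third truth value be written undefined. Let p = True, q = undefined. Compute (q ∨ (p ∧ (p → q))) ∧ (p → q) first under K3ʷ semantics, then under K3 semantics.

undefined; undefined

In K3ʷ: p → q = True → undefined = undefined
p ∧ (p → q) = True ∧ undefined = undefined
q ∨ (p ∧ (p → q)) = undefined ∨ undefined = undefined
p → q = True → undefined = undefined
(q ∨ (p ∧ (p → q))) ∧ (p → q) = undefined ∧ undefined = undefined
In K3: p → q = True → undefined = undefined
p ∧ (p → q) = True ∧ undefined = undefined
q ∨ (p ∧ (p → q)) = undefined ∨ undefined = undefined
p → q = True → undefined = undefined
(q ∨ (p ∧ (p → q))) ∧ (p → q) = undefined ∧ undefined = undefined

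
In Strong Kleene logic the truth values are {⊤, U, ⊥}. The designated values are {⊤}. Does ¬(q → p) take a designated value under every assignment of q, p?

Countermodel: q=⊤, p=⊤ gives ⊥, which is not designated.

No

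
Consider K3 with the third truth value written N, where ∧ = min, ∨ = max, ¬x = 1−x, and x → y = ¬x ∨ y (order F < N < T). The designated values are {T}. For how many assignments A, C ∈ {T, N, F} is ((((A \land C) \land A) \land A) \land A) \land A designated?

1

Designated under: (A=T, C=T).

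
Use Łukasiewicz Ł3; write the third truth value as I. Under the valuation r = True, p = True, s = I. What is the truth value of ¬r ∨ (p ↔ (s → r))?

¬r = ¬True = False
s → r = I → True = True  [min(1, 1−½+1)]
p ↔ (s → r) = True ↔ True = True
¬r ∨ (p ↔ (s → r)) = False ∨ True = True

True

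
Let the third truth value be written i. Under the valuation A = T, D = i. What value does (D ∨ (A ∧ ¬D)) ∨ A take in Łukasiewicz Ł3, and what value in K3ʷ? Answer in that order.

In Łukasiewicz Ł3: ¬D = ¬i = i
A ∧ ¬D = T ∧ i = i
D ∨ (A ∧ ¬D) = i ∨ i = i
(D ∨ (A ∧ ¬D)) ∨ A = i ∨ T = T
In K3ʷ: ¬D = ¬i = i
A ∧ ¬D = T ∧ i = i
D ∨ (A ∧ ¬D) = i ∨ i = i
(D ∨ (A ∧ ¬D)) ∨ A = i ∨ T = i
They differ because Łukasiewicz Ł3 and K3ʷ treat i differently under the binary connectives.

T; i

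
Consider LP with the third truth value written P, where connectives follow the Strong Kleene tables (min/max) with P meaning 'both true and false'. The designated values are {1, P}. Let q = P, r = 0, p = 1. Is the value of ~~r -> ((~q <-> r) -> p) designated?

~r = ~0 = 1
~~r = ~1 = 0
~q = ~P = P
~q <-> r = P <-> 0 = P
(~q <-> r) -> p = P -> 1 = 1  [~P | 1]
~~r -> ((~q <-> r) -> p) = 0 -> 1 = 1
1 ∈ {1, P}.

Yes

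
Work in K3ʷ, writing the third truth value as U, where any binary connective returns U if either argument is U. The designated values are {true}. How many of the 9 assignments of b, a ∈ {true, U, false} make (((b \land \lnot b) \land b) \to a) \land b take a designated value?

2

Designated under: (b=true, a=true); (b=true, a=false).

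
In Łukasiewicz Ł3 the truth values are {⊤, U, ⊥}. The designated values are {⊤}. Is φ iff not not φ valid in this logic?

Yes

Every assignment of φ over {⊤, U, ⊥} gives a value in {⊤}.
In particular, with φ=U: φ iff not not φ = ⊤.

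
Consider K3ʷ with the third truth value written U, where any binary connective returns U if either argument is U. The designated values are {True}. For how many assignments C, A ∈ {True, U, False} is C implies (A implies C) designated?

Designated under: (C=True, A=True); (C=True, A=False); (C=False, A=True); (C=False, A=False).

4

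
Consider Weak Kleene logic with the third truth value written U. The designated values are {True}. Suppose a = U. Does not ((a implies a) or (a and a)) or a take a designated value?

No

a implies a = U implies U = U  [any arg is the third value ⇒ result is the third value]
a and a = U and U = U
(a implies a) or (a and a) = U or U = U
not ((a implies a) or (a and a)) = not U = U
not ((a implies a) or (a and a)) or a = U or U = U
U ∉ {True}.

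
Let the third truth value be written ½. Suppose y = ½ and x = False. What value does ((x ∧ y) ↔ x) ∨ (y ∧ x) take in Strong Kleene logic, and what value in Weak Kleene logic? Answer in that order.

In Strong Kleene logic: x ∧ y = False ∧ ½ = False
(x ∧ y) ↔ x = False ↔ False = True
y ∧ x = ½ ∧ False = False
((x ∧ y) ↔ x) ∨ (y ∧ x) = True ∨ False = True
In Weak Kleene logic: x ∧ y = False ∧ ½ = ½
(x ∧ y) ↔ x = ½ ↔ False = ½
y ∧ x = ½ ∧ False = ½
((x ∧ y) ↔ x) ∨ (y ∧ x) = ½ ∨ ½ = ½
They differ because Strong Kleene logic and Weak Kleene logic treat ½ differently under the binary connectives.

True; ½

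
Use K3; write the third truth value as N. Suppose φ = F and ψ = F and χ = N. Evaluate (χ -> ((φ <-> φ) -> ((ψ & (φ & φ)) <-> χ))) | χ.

φ <-> φ = F <-> F = T
φ & φ = F & F = F
ψ & (φ & φ) = F & F = F
(ψ & (φ & φ)) <-> χ = F <-> N = N
(φ <-> φ) -> ((ψ & (φ & φ)) <-> χ) = T -> N = N  [~T | N]
χ -> ((φ <-> φ) -> ((ψ & (φ & φ)) <-> χ)) = N -> N = N
(χ -> ((φ <-> φ) -> ((ψ & (φ & φ)) <-> χ))) | χ = N | N = N

N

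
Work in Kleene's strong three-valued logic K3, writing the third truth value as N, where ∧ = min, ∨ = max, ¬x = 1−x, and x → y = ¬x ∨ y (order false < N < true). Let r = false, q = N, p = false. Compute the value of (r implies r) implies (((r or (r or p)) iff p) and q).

N

r implies r = false implies false = true
r or p = false or false = false
r or (r or p) = false or false = false
(r or (r or p)) iff p = false iff false = true
((r or (r or p)) iff p) and q = true and N = N
(r implies r) implies (((r or (r or p)) iff p) and q) = true implies N = N  [not true or N]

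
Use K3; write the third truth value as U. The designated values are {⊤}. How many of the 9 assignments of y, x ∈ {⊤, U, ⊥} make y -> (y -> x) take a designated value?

Of the 9 assignments, 5 give a value in {⊤}.

5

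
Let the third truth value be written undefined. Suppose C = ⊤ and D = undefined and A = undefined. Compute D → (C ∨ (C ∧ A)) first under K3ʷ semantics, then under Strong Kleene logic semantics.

In K3ʷ: C ∧ A = ⊤ ∧ undefined = undefined
C ∨ (C ∧ A) = ⊤ ∨ undefined = undefined
D → (C ∨ (C ∧ A)) = undefined → undefined = undefined  [any arg is the third value ⇒ result is the third value]
In Strong Kleene logic: C ∧ A = ⊤ ∧ undefined = undefined
C ∨ (C ∧ A) = ⊤ ∨ undefined = ⊤
D → (C ∨ (C ∧ A)) = undefined → ⊤ = ⊤
They differ because K3ʷ and Strong Kleene logic treat undefined differently under the binary connectives.

undefined; ⊤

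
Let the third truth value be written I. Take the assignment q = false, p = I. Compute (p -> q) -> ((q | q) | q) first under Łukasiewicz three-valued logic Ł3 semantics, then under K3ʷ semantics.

In Łukasiewicz three-valued logic Ł3: p -> q = I -> false = I  [min(1, 1−½+0)]
q | q = false | false = false
(q | q) | q = false | false = false
(p -> q) -> ((q | q) | q) = I -> false = I
In K3ʷ: p -> q = I -> false = I
q | q = false | false = false
(q | q) | q = false | false = false
(p -> q) -> ((q | q) | q) = I -> false = I

I; I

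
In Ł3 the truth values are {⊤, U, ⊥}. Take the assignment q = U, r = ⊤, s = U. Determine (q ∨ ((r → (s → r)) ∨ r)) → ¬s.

s → r = U → ⊤ = ⊤  [min(1, 1−½+1)]
r → (s → r) = ⊤ → ⊤ = ⊤
(r → (s → r)) ∨ r = ⊤ ∨ ⊤ = ⊤
q ∨ ((r → (s → r)) ∨ r) = U ∨ ⊤ = ⊤
¬s = ¬U = U
(q ∨ ((r → (s → r)) ∨ r)) → ¬s = ⊤ → U = U

U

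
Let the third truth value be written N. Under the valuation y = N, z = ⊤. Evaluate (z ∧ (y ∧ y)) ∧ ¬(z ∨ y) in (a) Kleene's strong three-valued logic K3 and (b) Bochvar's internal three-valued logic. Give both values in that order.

In Kleene's strong three-valued logic K3: y ∧ y = N ∧ N = N
z ∧ (y ∧ y) = ⊤ ∧ N = N
z ∨ y = ⊤ ∨ N = ⊤
¬(z ∨ y) = ¬⊤ = ⊥
(z ∧ (y ∧ y)) ∧ ¬(z ∨ y) = N ∧ ⊥ = ⊥
In Bochvar's internal three-valued logic: y ∧ y = N ∧ N = N
z ∧ (y ∧ y) = ⊤ ∧ N = N
z ∨ y = ⊤ ∨ N = N
¬(z ∨ y) = ¬N = N
(z ∧ (y ∧ y)) ∧ ¬(z ∨ y) = N ∧ N = N
They differ because Kleene's strong three-valued logic K3 and Bochvar's internal three-valued logic treat N differently under the binary connectives.

⊥; N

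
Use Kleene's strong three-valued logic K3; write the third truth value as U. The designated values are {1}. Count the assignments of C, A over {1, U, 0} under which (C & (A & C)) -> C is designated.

Of the 9 assignments, 7 give a value in {1}.

7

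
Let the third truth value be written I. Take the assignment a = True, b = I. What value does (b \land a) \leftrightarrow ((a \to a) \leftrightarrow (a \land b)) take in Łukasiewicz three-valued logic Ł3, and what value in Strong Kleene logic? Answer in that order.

True; I

In Łukasiewicz three-valued logic Ł3: b \land a = I \land True = I
a \to a = True \to True = True
a \land b = True \land I = I
(a \to a) \leftrightarrow (a \land b) = True \leftrightarrow I = I  [1 − |1−½|]
(b \land a) \leftrightarrow ((a \to a) \leftrightarrow (a \land b)) = I \leftrightarrow I = True
In Strong Kleene logic: b \land a = I \land True = I
a \to a = True \to True = True
a \land b = True \land I = I
(a \to a) \leftrightarrow (a \land b) = True \leftrightarrow I = I
(b \land a) \leftrightarrow ((a \to a) \leftrightarrow (a \land b)) = I \leftrightarrow I = I
They differ because Łukasiewicz three-valued logic Ł3 and Strong Kleene logic treat I differently under implication.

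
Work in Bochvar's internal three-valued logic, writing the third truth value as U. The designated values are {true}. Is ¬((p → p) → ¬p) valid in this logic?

Countermodel: p=U gives U, which is not designated.

No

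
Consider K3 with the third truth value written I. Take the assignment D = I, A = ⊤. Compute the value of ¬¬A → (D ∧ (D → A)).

I

¬A = ¬⊤ = ⊥
¬¬A = ¬⊥ = ⊤
D → A = I → ⊤ = ⊤  [¬I ∨ ⊤]
D ∧ (D → A) = I ∧ ⊤ = I
¬¬A → (D ∧ (D → A)) = ⊤ → I = I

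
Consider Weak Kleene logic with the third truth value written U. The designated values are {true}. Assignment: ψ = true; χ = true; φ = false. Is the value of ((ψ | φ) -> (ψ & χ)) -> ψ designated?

Yes

ψ | φ = true | false = true
ψ & χ = true & true = true
(ψ | φ) -> (ψ & χ) = true -> true = true
((ψ | φ) -> (ψ & χ)) -> ψ = true -> true = true
true ∈ {true}.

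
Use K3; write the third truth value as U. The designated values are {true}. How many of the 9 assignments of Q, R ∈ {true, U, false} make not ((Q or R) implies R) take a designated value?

1

Designated under: (Q=true, R=false).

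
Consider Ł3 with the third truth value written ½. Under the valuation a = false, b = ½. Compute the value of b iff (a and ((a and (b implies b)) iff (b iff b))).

½

b implies b = ½ implies ½ = true  [min(1, 1−½+½)]
a and (b implies b) = false and true = false
b iff b = ½ iff ½ = true
(a and (b implies b)) iff (b iff b) = false iff true = false
a and ((a and (b implies b)) iff (b iff b)) = false and false = false
b iff (a and ((a and (b implies b)) iff (b iff b))) = ½ iff false = ½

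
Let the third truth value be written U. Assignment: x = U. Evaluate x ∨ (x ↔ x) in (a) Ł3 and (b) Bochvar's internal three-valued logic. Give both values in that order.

⊤; U

In Ł3: x ↔ x = U ↔ U = ⊤  [1 − |½−½|]
x ∨ (x ↔ x) = U ∨ ⊤ = ⊤
In Bochvar's internal three-valued logic: x ↔ x = U ↔ U = U
x ∨ (x ↔ x) = U ∨ U = U
They differ because Ł3 and Bochvar's internal three-valued logic treat U differently under the binary connectives.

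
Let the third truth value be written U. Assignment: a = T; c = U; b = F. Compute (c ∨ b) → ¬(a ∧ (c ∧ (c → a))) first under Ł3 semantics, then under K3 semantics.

In Ł3: c ∨ b = U ∨ F = U
c → a = U → T = T
c ∧ (c → a) = U ∧ T = U
a ∧ (c ∧ (c → a)) = T ∧ U = U
¬(a ∧ (c ∧ (c → a))) = ¬U = U
(c ∨ b) → ¬(a ∧ (c ∧ (c → a))) = U → U = T
In K3: c ∨ b = U ∨ F = U
c → a = U → T = T  [¬U ∨ T]
c ∧ (c → a) = U ∧ T = U
a ∧ (c ∧ (c → a)) = T ∧ U = U
¬(a ∧ (c ∧ (c → a))) = ¬U = U
(c ∨ b) → ¬(a ∧ (c ∧ (c → a))) = U → U = U
They differ because Ł3 and K3 treat U differently under implication.

T; U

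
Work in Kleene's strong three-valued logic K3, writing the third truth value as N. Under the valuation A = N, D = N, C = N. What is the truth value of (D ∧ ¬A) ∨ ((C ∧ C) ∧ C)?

N

¬A = ¬N = N
D ∧ ¬A = N ∧ N = N
C ∧ C = N ∧ N = N
(C ∧ C) ∧ C = N ∧ N = N
(D ∧ ¬A) ∨ ((C ∧ C) ∧ C) = N ∨ N = N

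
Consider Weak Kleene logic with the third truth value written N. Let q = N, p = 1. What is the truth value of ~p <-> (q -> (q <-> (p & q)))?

N

~p = ~1 = 0
p & q = 1 & N = N
q <-> (p & q) = N <-> N = N
q -> (q <-> (p & q)) = N -> N = N  [any arg is the third value ⇒ result is the third value]
~p <-> (q -> (q <-> (p & q))) = 0 <-> N = N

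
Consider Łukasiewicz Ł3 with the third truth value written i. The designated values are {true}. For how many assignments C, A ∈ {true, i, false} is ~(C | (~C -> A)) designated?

Designated under: (C=false, A=false).

1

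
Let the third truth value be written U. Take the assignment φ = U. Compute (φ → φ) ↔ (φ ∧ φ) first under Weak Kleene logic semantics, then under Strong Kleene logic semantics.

U; U

In Weak Kleene logic: φ → φ = U → U = U  [any arg is the third value ⇒ result is the third value]
φ ∧ φ = U ∧ U = U
(φ → φ) ↔ (φ ∧ φ) = U ↔ U = U
In Strong Kleene logic: φ → φ = U → U = U  [¬U ∨ U]
φ ∧ φ = U ∧ U = U
(φ → φ) ↔ (φ ∧ φ) = U ↔ U = U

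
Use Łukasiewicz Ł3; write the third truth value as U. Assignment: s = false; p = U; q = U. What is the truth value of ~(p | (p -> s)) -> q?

true

p -> s = U -> false = U  [min(1, 1−½+0)]
p | (p -> s) = U | U = U
~(p | (p -> s)) = ~U = U
~(p | (p -> s)) -> q = U -> U = true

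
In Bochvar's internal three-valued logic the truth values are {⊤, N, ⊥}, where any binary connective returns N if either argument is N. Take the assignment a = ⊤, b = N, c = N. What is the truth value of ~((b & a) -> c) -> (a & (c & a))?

N

b & a = N & ⊤ = N
(b & a) -> c = N -> N = N
~((b & a) -> c) = ~N = N
c & a = N & ⊤ = N
a & (c & a) = ⊤ & N = N
~((b & a) -> c) -> (a & (c & a)) = N -> N = N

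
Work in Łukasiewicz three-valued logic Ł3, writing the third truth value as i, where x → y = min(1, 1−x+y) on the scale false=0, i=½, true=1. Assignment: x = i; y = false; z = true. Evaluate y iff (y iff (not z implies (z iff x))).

true

not z = not true = false
z iff x = true iff i = i
not z implies (z iff x) = false implies i = true
y iff (not z implies (z iff x)) = false iff true = false
y iff (y iff (not z implies (z iff x))) = false iff false = true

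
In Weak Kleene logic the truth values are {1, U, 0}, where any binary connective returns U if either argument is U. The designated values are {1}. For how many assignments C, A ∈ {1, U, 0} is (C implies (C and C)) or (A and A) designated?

Designated under: (C=1, A=1); (C=1, A=0); (C=0, A=1); (C=0, A=0).

4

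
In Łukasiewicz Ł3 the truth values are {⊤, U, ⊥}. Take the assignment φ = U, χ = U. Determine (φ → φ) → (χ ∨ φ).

φ → φ = U → U = ⊤  [min(1, 1−½+½)]
χ ∨ φ = U ∨ U = U
(φ → φ) → (χ ∨ φ) = ⊤ → U = U

U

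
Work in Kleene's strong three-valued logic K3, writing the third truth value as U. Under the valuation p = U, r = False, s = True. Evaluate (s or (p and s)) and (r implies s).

p and s = U and True = U
s or (p and s) = True or U = True
r implies s = False implies True = True
(s or (p and s)) and (r implies s) = True and True = True

True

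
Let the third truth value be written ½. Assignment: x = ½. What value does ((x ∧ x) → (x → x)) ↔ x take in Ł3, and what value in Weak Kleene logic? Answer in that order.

In Ł3: x ∧ x = ½ ∧ ½ = ½
x → x = ½ → ½ = T  [min(1, 1−½+½)]
(x ∧ x) → (x → x) = ½ → T = T
((x ∧ x) → (x → x)) ↔ x = T ↔ ½ = ½
In Weak Kleene logic: x ∧ x = ½ ∧ ½ = ½
x → x = ½ → ½ = ½  [any arg is the third value ⇒ result is the third value]
(x ∧ x) → (x → x) = ½ → ½ = ½
((x ∧ x) → (x → x)) ↔ x = ½ ↔ ½ = ½

½; ½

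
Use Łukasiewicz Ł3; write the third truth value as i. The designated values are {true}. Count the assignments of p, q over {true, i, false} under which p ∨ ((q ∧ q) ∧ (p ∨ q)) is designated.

5

Of the 9 assignments, 5 give a value in {true}.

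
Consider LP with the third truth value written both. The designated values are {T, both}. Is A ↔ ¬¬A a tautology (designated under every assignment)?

Every assignment of A over {T, both, F} gives a value in {T, both}.
In particular, with A=both: A ↔ ¬¬A = both.

Yes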